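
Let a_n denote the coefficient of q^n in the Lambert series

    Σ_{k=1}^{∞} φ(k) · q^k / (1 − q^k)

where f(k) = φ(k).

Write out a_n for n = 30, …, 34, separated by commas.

[q^30] φ(30)=8,φ(15)=8,φ(10)=4,φ(6)=2,φ(5)=4,φ(3)=2,φ(2)=1,φ(1)=1 ⇒ 30
d|31:{1,31}  Σφ=1+30=31
q^32  k|32↦φ(k): 32:16 16:8 8:4 4:2 2:1 1:1  a_32=32
d|33:{1,3,11,33}  Σφ=1+2+10+20=33
q^34  k|34↦φ(k): 1:1 2:1 17:16 34:16  a_34=34

30, 31, 32, 33, 34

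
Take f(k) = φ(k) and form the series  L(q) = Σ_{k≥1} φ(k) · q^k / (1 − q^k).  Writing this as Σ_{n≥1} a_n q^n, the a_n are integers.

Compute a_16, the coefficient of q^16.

d|16:{16,8,4,2,1}  Σφ=8+4+2+1+1=16

a_16 = 16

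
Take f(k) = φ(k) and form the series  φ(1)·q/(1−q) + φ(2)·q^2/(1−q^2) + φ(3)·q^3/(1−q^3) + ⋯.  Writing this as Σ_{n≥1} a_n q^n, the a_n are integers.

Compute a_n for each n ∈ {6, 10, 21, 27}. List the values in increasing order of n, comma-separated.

[q^6] φ(6)=2,φ(3)=2,φ(2)=1,φ(1)=1 ⇒ 6
[q^10] φ(1)=1,φ(2)=1,φ(5)=4,φ(10)=4 ⇒ 10
d|21:{1,3,7,21}  Σφ=1+2+6+12=21
[q^27] φ(27)=18,φ(9)=6,φ(3)=2,φ(1)=1 ⇒ 27

6, 10, 21, 27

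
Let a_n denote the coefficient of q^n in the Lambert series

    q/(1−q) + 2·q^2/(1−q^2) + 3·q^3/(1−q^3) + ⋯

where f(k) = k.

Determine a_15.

a_15 = 24

n=15: 1·15 3·5 5·3 15·1  f→[1+3+5+15]=24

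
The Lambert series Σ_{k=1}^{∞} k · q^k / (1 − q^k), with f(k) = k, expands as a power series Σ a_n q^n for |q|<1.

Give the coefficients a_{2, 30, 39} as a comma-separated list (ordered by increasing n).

3, 72, 56

q^2  k|2↦f(k): 2:2 1:1  a_2=3
q^30  k|30↦f(k): 30:30 15:15 10:10 6:6 5:5 3:3 2:2 1:1  a_30=72
d|39:{39,13,3,1}  Σf=39+13+3+1=56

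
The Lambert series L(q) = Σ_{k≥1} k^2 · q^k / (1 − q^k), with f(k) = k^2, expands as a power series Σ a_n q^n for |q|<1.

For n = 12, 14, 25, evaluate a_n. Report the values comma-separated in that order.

210, 250, 651

[q^12] f(1)=1,f(2)=4,f(3)=9,f(4)=16,f(6)=36,f(12)=144 ⇒ 210
[q^14] f(14)=196,f(7)=49,f(2)=4,f(1)=1 ⇒ 250
q^25  k|25↦f(k): 1:1 5:25 25:625  a_25=651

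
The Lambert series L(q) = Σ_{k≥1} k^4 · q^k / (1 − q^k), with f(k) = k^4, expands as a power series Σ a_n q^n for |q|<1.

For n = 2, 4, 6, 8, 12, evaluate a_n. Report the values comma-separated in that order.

[q^2] f(2)=16,f(1)=1 ⇒ 17
q^4  k|4↦f(k): 1:1 2:16 4:256  a_4=273
[q^6] f(1)=1,f(2)=16,f(3)=81,f(6)=1296 ⇒ 1394
n=8: 8·1 4·2 2·4 1·8  f→[4096+256+16+1]=4369
n=12: 12·1 6·2 4·3 3·4 2·6 1·12  f→[20736+1296+256+81+16+1]=22386

17, 273, 1394, 4369, 22386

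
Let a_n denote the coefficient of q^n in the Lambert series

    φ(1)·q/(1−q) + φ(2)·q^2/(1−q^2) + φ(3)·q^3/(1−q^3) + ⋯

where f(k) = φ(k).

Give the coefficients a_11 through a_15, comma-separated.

[q^11] φ(11)=10,φ(1)=1 ⇒ 11
n=12: 12·1 6·2 4·3 3·4 2·6 1·12  φ→[4+2+2+2+1+1]=12
d|13:{1,13}  Σφ=1+12=13
d|14:{1,2,7,14}  Σφ=1+1+6+6=14
n=15: 1·15 3·5 5·3 15·1  φ→[1+2+4+8]=15

11, 12, 13, 14, 15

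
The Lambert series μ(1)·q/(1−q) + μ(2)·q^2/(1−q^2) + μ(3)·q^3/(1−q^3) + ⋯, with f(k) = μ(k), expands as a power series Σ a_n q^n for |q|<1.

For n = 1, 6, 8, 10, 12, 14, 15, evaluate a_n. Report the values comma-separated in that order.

n=1: 1·1  μ→[1]=1
n=6: 6·1 3·2 2·3 1·6  μ→[1+(-1)+(-1)+1]=0
q^8  k|8↦μ(k): 8:0 4:0 2:-1 1:1  a_8=0
d|10:{1,2,5,10}  Σμ=1+(-1)+(-1)+1=0
n=12: 12·1 6·2 4·3 3·4 2·6 1·12  μ→[0+1+0+(-1)+(-1)+1]=0
n=14: 14·1 7·2 2·7 1·14  μ→[1+(-1)+(-1)+1]=0
n=15: 1·15 3·5 5·3 15·1  μ→[1+(-1)+(-1)+1]=0

1, 0, 0, 0, 0, 0, 0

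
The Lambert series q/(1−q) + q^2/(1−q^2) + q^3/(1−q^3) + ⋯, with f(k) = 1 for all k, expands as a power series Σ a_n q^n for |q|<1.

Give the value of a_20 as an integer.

a_20 = 6

d|20:{20,10,5,4,2,1}  Σf=1+1+1+1+1+1=6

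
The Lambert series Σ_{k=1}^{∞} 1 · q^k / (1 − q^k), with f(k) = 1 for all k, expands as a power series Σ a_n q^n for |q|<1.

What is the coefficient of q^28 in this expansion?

n=28: 1·28 2·14 4·7 7·4 14·2 28·1  f→[1+1+1+1+1+1]=6

a_28 = 6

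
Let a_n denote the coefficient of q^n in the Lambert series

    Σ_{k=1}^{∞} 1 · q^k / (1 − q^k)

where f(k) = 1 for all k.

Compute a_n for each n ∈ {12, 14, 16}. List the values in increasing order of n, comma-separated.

[q^12] f(12)=1,f(6)=1,f(4)=1,f(3)=1,f(2)=1,f(1)=1 ⇒ 6
[q^14] f(1)=1,f(2)=1,f(7)=1,f(14)=1 ⇒ 4
n=16: 1·16 2·8 4·4 8·2 16·1  f→[1+1+1+1+1]=5

6, 4, 5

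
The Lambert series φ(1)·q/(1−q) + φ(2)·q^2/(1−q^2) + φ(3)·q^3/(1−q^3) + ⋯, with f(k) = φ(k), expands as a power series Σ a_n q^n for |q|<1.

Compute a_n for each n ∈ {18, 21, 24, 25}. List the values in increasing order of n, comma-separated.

[q^18] φ(18)=6,φ(9)=6,φ(6)=2,φ(3)=2,φ(2)=1,φ(1)=1 ⇒ 18
[q^21] φ(1)=1,φ(3)=2,φ(7)=6,φ(21)=12 ⇒ 21
n=24: 24·1 12·2 8·3 6·4 4·6 3·8 2·12 1·24  φ→[8+4+4+2+2+2+1+1]=24
[q^25] φ(1)=1,φ(5)=4,φ(25)=20 ⇒ 25

18, 21, 24, 25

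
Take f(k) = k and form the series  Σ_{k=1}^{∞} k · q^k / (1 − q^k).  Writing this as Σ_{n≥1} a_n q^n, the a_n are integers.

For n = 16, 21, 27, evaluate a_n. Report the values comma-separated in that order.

q^16  k|16↦f(k): 1:1 2:2 4:4 8:8 16:16  a_16=31
[q^21] f(1)=1,f(3)=3,f(7)=7,f(21)=21 ⇒ 32
n=27: 1·27 3·9 9·3 27·1  f→[1+3+9+27]=40

31, 32, 40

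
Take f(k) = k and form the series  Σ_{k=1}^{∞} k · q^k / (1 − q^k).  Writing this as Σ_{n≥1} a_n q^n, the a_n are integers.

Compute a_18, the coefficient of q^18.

q^18  k|18↦f(k): 18:18 9:9 6:6 3:3 2:2 1:1  a_18=39

a_18 = 39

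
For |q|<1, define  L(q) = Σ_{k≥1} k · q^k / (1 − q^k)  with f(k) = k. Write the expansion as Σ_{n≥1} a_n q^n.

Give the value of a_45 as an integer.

a_45 = 78

d|45:{1,3,5,9,15,45}  Σf=1+3+5+9+15+45=78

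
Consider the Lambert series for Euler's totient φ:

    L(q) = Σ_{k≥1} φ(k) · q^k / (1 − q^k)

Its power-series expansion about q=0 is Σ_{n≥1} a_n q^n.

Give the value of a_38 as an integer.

[q^38] φ(1)=1,φ(2)=1,φ(19)=18,φ(38)=18 ⇒ 38

a_38 = 38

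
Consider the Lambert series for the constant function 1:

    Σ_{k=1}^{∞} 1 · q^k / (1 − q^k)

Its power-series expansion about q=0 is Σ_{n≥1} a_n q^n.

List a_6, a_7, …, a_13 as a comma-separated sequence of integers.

[q^6] f(1)=1,f(2)=1,f(3)=1,f(6)=1 ⇒ 4
[q^7] f(7)=1,f(1)=1 ⇒ 2
[q^8] f(1)=1,f(2)=1,f(4)=1,f(8)=1 ⇒ 4
n=9: 9·1 3·3 1·9  f→[1+1+1]=3
d|10:{1,2,5,10}  Σf=1+1+1+1=4
d|11:{11,1}  Σf=1+1=2
d|12:{1,2,3,4,6,12}  Σf=1+1+1+1+1+1=6
d|13:{1,13}  Σf=1+1=2

4, 2, 4, 3, 4, 2, 6, 2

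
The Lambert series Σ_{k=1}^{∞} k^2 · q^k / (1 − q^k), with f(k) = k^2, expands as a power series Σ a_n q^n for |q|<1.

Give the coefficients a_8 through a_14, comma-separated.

85, 91, 130, 122, 210, 170, 250

q^8  k|8↦f(k): 8:64 4:16 2:4 1:1  a_8=85
n=9: 1·9 3·3 9·1  f→[1+9+81]=91
q^10  k|10↦f(k): 10:100 5:25 2:4 1:1  a_10=130
q^11  k|11↦f(k): 11:121 1:1  a_11=122
[q^12] f(1)=1,f(2)=4,f(3)=9,f(4)=16,f(6)=36,f(12)=144 ⇒ 210
n=13: 1·13 13·1  f→[1+169]=170
d|14:{1,2,7,14}  Σf=1+4+49+196=250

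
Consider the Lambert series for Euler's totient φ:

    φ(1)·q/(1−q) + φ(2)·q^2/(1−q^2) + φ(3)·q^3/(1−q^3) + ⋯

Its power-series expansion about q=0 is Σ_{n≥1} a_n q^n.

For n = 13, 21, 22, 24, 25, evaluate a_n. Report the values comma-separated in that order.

[q^13] φ(1)=1,φ(13)=12 ⇒ 13
d|21:{21,7,3,1}  Σφ=12+6+2+1=21
n=22: 22·1 11·2 2·11 1·22  φ→[10+10+1+1]=22
[q^24] φ(24)=8,φ(12)=4,φ(8)=4,φ(6)=2,φ(4)=2,φ(3)=2,φ(2)=1,φ(1)=1 ⇒ 24
n=25: 1·25 5·5 25·1  φ→[1+4+20]=25

13, 21, 22, 24, 25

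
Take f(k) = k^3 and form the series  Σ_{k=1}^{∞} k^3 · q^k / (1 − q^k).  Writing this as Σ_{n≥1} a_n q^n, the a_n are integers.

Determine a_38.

q^38  k|38↦f(k): 1:1 2:8 19:6859 38:54872  a_38=61740

a_38 = 61740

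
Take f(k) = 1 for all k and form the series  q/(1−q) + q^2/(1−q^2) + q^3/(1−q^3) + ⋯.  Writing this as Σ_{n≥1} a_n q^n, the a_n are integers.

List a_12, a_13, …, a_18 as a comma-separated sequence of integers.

q^12  k|12↦f(k): 1:1 2:1 3:1 4:1 6:1 12:1  a_12=6
[q^13] f(1)=1,f(13)=1 ⇒ 2
d|14:{14,7,2,1}  Σf=1+1+1+1=4
d|15:{1,3,5,15}  Σf=1+1+1+1=4
q^16  k|16↦f(k): 1:1 2:1 4:1 8:1 16:1  a_16=5
q^17  k|17↦f(k): 1:1 17:1  a_17=2
q^18  k|18↦f(k): 18:1 9:1 6:1 3:1 2:1 1:1  a_18=6

6, 2, 4, 4, 5, 2, 6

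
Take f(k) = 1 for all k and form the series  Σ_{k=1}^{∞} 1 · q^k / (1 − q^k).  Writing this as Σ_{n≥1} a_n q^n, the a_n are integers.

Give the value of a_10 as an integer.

d|10:{1,2,5,10}  Σf=1+1+1+1=4

a_10 = 4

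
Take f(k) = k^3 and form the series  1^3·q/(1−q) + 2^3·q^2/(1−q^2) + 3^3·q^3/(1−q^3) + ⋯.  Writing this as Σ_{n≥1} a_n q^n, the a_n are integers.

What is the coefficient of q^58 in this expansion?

a_58 = 219510

q^58  k|58↦f(k): 58:195112 29:24389 2:8 1:1  a_58=219510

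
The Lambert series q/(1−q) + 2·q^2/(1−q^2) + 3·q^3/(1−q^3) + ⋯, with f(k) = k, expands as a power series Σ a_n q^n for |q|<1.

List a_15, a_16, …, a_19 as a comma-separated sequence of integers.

24, 31, 18, 39, 20

q^15  k|15↦f(k): 1:1 3:3 5:5 15:15  a_15=24
d|16:{16,8,4,2,1}  Σf=16+8+4+2+1=31
[q^17] f(1)=1,f(17)=17 ⇒ 18
[q^18] f(1)=1,f(2)=2,f(3)=3,f(6)=6,f(9)=9,f(18)=18 ⇒ 39
d|19:{1,19}  Σf=1+19=20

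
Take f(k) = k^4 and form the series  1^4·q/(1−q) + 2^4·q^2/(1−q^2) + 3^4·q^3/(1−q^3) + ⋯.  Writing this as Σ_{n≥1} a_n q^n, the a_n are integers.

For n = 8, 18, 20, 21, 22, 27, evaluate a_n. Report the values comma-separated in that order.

4369, 112931, 170898, 196964, 248914, 538084

d|8:{8,4,2,1}  Σf=4096+256+16+1=4369
q^18  k|18↦f(k): 18:104976 9:6561 6:1296 3:81 2:16 1:1  a_18=112931
q^20  k|20↦f(k): 1:1 2:16 4:256 5:625 10:10000 20:160000  a_20=170898
[q^21] f(1)=1,f(3)=81,f(7)=2401,f(21)=194481 ⇒ 196964
d|22:{1,2,11,22}  Σf=1+16+14641+234256=248914
d|27:{1,3,9,27}  Σf=1+81+6561+531441=538084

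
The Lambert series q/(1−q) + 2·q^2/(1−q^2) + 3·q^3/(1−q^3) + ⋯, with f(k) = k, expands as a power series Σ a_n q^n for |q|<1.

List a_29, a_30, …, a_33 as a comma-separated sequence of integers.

30, 72, 32, 63, 48

[q^29] f(29)=29,f(1)=1 ⇒ 30
q^30  k|30↦f(k): 1:1 2:2 3:3 5:5 6:6 10:10 15:15 30:30  a_30=72
[q^31] f(31)=31,f(1)=1 ⇒ 32
n=32: 1·32 2·16 4·8 8·4 16·2 32·1  f→[1+2+4+8+16+32]=63
n=33: 33·1 11·3 3·11 1·33  f→[33+11+3+1]=48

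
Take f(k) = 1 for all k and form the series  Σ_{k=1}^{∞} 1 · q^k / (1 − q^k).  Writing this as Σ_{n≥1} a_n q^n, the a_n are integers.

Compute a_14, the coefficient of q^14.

q^14  k|14↦f(k): 1:1 2:1 7:1 14:1  a_14=4

a_14 = 4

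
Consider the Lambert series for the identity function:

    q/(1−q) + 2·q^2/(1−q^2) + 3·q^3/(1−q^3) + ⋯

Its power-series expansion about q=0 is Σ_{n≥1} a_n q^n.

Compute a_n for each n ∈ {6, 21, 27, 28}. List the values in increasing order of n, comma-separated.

12, 32, 40, 56

d|6:{1,2,3,6}  Σf=1+2+3+6=12
d|21:{21,7,3,1}  Σf=21+7+3+1=32
[q^27] f(27)=27,f(9)=9,f(3)=3,f(1)=1 ⇒ 40
d|28:{1,2,4,7,14,28}  Σf=1+2+4+7+14+28=56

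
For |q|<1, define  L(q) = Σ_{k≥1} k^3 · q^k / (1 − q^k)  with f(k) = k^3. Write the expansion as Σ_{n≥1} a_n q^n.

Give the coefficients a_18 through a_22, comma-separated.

d|18:{1,2,3,6,9,18}  Σf=1+8+27+216+729+5832=6813
d|19:{19,1}  Σf=6859+1=6860
q^20  k|20↦f(k): 1:1 2:8 4:64 5:125 10:1000 20:8000  a_20=9198
d|21:{1,3,7,21}  Σf=1+27+343+9261=9632
n=22: 22·1 11·2 2·11 1·22  f→[10648+1331+8+1]=11988

6813, 6860, 9198, 9632, 11988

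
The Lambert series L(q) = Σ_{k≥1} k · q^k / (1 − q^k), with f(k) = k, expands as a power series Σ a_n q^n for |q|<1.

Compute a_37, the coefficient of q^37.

a_37 = 38

q^37  k|37↦f(k): 1:1 37:37  a_37=38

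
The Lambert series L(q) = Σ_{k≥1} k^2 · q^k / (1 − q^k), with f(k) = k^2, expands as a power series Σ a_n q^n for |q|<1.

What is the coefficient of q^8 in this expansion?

a_8 = 85

n=8: 1·8 2·4 4·2 8·1  f→[1+4+16+64]=85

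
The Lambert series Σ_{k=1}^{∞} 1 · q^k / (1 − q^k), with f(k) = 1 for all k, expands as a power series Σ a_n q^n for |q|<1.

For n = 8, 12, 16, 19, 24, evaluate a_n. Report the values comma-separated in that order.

4, 6, 5, 2, 8

[q^8] f(1)=1,f(2)=1,f(4)=1,f(8)=1 ⇒ 4
q^12  k|12↦f(k): 1:1 2:1 3:1 4:1 6:1 12:1  a_12=6
q^16  k|16↦f(k): 1:1 2:1 4:1 8:1 16:1  a_16=5
[q^19] f(19)=1,f(1)=1 ⇒ 2
d|24:{24,12,8,6,4,3,2,1}  Σf=1+1+1+1+1+1+1+1=8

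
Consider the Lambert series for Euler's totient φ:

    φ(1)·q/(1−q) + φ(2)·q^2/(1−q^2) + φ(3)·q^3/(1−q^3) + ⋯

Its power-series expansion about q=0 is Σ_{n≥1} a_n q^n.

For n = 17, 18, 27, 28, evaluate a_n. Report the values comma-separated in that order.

d|17:{1,17}  Σφ=1+16=17
d|18:{18,9,6,3,2,1}  Σφ=6+6+2+2+1+1=18
n=27: 27·1 9·3 3·9 1·27  φ→[18+6+2+1]=27
n=28: 1·28 2·14 4·7 7·4 14·2 28·1  φ→[1+1+2+6+6+12]=28

17, 18, 27, 28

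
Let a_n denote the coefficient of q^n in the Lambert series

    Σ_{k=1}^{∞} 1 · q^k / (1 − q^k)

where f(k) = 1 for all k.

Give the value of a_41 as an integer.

a_41 = 2

q^41  k|41↦f(k): 1:1 41:1  a_41=2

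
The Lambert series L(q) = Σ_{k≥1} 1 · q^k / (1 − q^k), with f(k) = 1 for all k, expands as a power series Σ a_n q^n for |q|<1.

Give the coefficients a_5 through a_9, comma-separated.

2, 4, 2, 4, 3

q^5  k|5↦f(k): 1:1 5:1  a_5=2
q^6  k|6↦f(k): 1:1 2:1 3:1 6:1  a_6=4
d|7:{1,7}  Σf=1+1=2
q^8  k|8↦f(k): 1:1 2:1 4:1 8:1  a_8=4
n=9: 1·9 3·3 9·1  f→[1+1+1]=3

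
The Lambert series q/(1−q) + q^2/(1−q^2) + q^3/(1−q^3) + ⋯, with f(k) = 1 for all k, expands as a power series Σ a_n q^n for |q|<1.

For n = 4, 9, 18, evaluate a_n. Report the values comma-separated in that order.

3, 3, 6

[q^4] f(1)=1,f(2)=1,f(4)=1 ⇒ 3
d|9:{9,3,1}  Σf=1+1+1=3
d|18:{18,9,6,3,2,1}  Σf=1+1+1+1+1+1=6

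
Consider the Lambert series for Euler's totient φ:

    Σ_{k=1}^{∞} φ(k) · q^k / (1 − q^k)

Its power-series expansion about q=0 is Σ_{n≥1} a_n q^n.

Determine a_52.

n=52: 1·52 2·26 4·13 13·4 26·2 52·1  φ→[1+1+2+12+12+24]=52

a_52 = 52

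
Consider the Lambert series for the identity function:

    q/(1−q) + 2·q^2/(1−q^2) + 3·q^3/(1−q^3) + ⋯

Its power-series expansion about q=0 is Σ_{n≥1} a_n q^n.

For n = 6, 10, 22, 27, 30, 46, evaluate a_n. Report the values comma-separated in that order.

12, 18, 36, 40, 72, 72

d|6:{6,3,2,1}  Σf=6+3+2+1=12
d|10:{1,2,5,10}  Σf=1+2+5+10=18
d|22:{22,11,2,1}  Σf=22+11+2+1=36
[q^27] f(1)=1,f(3)=3,f(9)=9,f(27)=27 ⇒ 40
d|30:{1,2,3,5,6,10,15,30}  Σf=1+2+3+5+6+10+15+30=72
q^46  k|46↦f(k): 1:1 2:2 23:23 46:46  a_46=72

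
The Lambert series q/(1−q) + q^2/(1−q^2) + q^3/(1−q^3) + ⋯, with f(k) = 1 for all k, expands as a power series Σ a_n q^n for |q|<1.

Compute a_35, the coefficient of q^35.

a_35 = 4

[q^35] f(35)=1,f(7)=1,f(5)=1,f(1)=1 ⇒ 4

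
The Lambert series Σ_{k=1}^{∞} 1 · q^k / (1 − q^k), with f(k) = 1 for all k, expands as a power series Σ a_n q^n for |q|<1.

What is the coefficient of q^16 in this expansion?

a_16 = 5

n=16: 1·16 2·8 4·4 8·2 16·1  f→[1+1+1+1+1]=5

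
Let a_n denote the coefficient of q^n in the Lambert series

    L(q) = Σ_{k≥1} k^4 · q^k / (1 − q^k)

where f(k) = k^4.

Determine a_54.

[q^54] f(1)=1,f(2)=16,f(3)=81,f(6)=1296,f(9)=6561,f(18)=104976,f(27)=531441,f(54)=8503056 ⇒ 9147428

a_54 = 9147428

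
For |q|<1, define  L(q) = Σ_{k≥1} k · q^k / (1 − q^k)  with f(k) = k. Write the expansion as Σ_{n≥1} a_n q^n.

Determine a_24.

a_24 = 60

n=24: 1·24 2·12 3·8 4·6 6·4 8·3 12·2 24·1  f→[1+2+3+4+6+8+12+24]=60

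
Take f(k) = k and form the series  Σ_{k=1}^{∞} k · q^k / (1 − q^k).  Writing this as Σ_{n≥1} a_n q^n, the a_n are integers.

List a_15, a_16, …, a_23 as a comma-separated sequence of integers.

24, 31, 18, 39, 20, 42, 32, 36, 24

[q^15] f(1)=1,f(3)=3,f(5)=5,f(15)=15 ⇒ 24
d|16:{1,2,4,8,16}  Σf=1+2+4+8+16=31
n=17: 1·17 17·1  f→[1+17]=18
n=18: 1·18 2·9 3·6 6·3 9·2 18·1  f→[1+2+3+6+9+18]=39
n=19: 19·1 1·19  f→[19+1]=20
q^20  k|20↦f(k): 1:1 2:2 4:4 5:5 10:10 20:20  a_20=42
q^21  k|21↦f(k): 1:1 3:3 7:7 21:21  a_21=32
d|22:{1,2,11,22}  Σf=1+2+11+22=36
q^23  k|23↦f(k): 23:23 1:1  a_23=24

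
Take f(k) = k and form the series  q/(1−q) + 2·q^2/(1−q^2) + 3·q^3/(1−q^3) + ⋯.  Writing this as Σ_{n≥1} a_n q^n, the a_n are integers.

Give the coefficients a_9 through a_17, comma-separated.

13, 18, 12, 28, 14, 24, 24, 31, 18

q^9  k|9↦f(k): 1:1 3:3 9:9  a_9=13
n=10: 1·10 2·5 5·2 10·1  f→[1+2+5+10]=18
[q^11] f(1)=1,f(11)=11 ⇒ 12
[q^12] f(12)=12,f(6)=6,f(4)=4,f(3)=3,f(2)=2,f(1)=1 ⇒ 28
n=13: 13·1 1·13  f→[13+1]=14
d|14:{1,2,7,14}  Σf=1+2+7+14=24
q^15  k|15↦f(k): 1:1 3:3 5:5 15:15  a_15=24
n=16: 16·1 8·2 4·4 2·8 1·16  f→[16+8+4+2+1]=31
n=17: 17·1 1·17  f→[17+1]=18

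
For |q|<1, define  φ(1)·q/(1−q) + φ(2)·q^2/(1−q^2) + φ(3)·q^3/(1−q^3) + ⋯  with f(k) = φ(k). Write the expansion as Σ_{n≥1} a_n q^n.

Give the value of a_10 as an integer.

d|10:{1,2,5,10}  Σφ=1+1+4+4=10

a_10 = 10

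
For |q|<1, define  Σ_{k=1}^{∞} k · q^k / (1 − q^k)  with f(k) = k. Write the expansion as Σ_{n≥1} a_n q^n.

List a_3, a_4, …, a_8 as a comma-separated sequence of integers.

q^3  k|3↦f(k): 3:3 1:1  a_3=4
q^4  k|4↦f(k): 1:1 2:2 4:4  a_4=7
q^5  k|5↦f(k): 5:5 1:1  a_5=6
[q^6] f(1)=1,f(2)=2,f(3)=3,f(6)=6 ⇒ 12
q^7  k|7↦f(k): 1:1 7:7  a_7=8
[q^8] f(8)=8,f(4)=4,f(2)=2,f(1)=1 ⇒ 15

4, 7, 6, 12, 8, 15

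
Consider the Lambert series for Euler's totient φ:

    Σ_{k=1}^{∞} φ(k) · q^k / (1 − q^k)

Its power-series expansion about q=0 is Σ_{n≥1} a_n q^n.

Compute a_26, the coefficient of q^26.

n=26: 1·26 2·13 13·2 26·1  φ→[1+1+12+12]=26

a_26 = 26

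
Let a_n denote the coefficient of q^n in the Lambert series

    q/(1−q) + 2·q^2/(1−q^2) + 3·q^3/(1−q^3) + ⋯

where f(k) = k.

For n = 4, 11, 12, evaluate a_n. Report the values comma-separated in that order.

[q^4] f(4)=4,f(2)=2,f(1)=1 ⇒ 7
n=11: 11·1 1·11  f→[11+1]=12
d|12:{12,6,4,3,2,1}  Σf=12+6+4+3+2+1=28

7, 12, 28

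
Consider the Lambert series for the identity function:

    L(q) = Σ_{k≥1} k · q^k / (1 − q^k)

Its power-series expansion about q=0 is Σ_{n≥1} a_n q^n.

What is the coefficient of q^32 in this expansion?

a_32 = 63

d|32:{32,16,8,4,2,1}  Σf=32+16+8+4+2+1=63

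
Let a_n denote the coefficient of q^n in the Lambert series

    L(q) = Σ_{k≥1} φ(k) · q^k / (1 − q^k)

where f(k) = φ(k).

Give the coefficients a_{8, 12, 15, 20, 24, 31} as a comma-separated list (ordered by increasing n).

n=8: 8·1 4·2 2·4 1·8  φ→[4+2+1+1]=8
[q^12] φ(1)=1,φ(2)=1,φ(3)=2,φ(4)=2,φ(6)=2,φ(12)=4 ⇒ 12
d|15:{15,5,3,1}  Σφ=8+4+2+1=15
[q^20] φ(1)=1,φ(2)=1,φ(4)=2,φ(5)=4,φ(10)=4,φ(20)=8 ⇒ 20
[q^24] φ(1)=1,φ(2)=1,φ(3)=2,φ(4)=2,φ(6)=2,φ(8)=4,φ(12)=4,φ(24)=8 ⇒ 24
[q^31] φ(31)=30,φ(1)=1 ⇒ 31

8, 12, 15, 20, 24, 31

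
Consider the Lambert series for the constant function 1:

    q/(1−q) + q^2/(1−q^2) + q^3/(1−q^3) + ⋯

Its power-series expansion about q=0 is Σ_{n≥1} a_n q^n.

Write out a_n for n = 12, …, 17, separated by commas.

n=12: 12·1 6·2 4·3 3·4 2·6 1·12  f→[1+1+1+1+1+1]=6
d|13:{13,1}  Σf=1+1=2
q^14  k|14↦f(k): 14:1 7:1 2:1 1:1  a_14=4
n=15: 1·15 3·5 5·3 15·1  f→[1+1+1+1]=4
q^16  k|16↦f(k): 16:1 8:1 4:1 2:1 1:1  a_16=5
d|17:{17,1}  Σf=1+1=2

6, 2, 4, 4, 5, 2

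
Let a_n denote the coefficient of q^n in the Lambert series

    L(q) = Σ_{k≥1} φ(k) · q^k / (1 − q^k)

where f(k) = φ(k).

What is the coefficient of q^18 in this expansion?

[q^18] φ(18)=6,φ(9)=6,φ(6)=2,φ(3)=2,φ(2)=1,φ(1)=1 ⇒ 18

a_18 = 18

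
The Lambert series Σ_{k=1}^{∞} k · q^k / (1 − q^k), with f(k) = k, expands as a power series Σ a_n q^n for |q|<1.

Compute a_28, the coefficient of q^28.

[q^28] f(28)=28,f(14)=14,f(7)=7,f(4)=4,f(2)=2,f(1)=1 ⇒ 56

a_28 = 56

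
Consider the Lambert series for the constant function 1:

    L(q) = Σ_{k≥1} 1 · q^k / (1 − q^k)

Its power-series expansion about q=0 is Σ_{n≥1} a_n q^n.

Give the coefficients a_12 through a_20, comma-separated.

6, 2, 4, 4, 5, 2, 6, 2, 6

n=12: 1·12 2·6 3·4 4·3 6·2 12·1  f→[1+1+1+1+1+1]=6
q^13  k|13↦f(k): 1:1 13:1  a_13=2
q^14  k|14↦f(k): 1:1 2:1 7:1 14:1  a_14=4
d|15:{1,3,5,15}  Σf=1+1+1+1=4
d|16:{1,2,4,8,16}  Σf=1+1+1+1+1=5
n=17: 17·1 1·17  f→[1+1]=2
d|18:{18,9,6,3,2,1}  Σf=1+1+1+1+1+1=6
n=19: 1·19 19·1  f→[1+1]=2
d|20:{20,10,5,4,2,1}  Σf=1+1+1+1+1+1=6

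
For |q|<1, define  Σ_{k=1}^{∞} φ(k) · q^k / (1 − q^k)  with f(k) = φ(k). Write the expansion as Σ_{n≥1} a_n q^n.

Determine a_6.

[q^6] φ(1)=1,φ(2)=1,φ(3)=2,φ(6)=2 ⇒ 6

a_6 = 6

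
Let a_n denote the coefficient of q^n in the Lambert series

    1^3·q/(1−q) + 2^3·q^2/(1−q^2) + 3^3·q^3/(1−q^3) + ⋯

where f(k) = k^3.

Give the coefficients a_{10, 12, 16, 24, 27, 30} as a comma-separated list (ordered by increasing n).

q^10  k|10↦f(k): 10:1000 5:125 2:8 1:1  a_10=1134
q^12  k|12↦f(k): 12:1728 6:216 4:64 3:27 2:8 1:1  a_12=2044
q^16  k|16↦f(k): 16:4096 8:512 4:64 2:8 1:1  a_16=4681
d|24:{24,12,8,6,4,3,2,1}  Σf=13824+1728+512+216+64+27+8+1=16380
n=27: 1·27 3·9 9·3 27·1  f→[1+27+729+19683]=20440
n=30: 1·30 2·15 3·10 5·6 6·5 10·3 15·2 30·1  f→[1+8+27+125+216+1000+3375+27000]=31752

1134, 2044, 4681, 16380, 20440, 31752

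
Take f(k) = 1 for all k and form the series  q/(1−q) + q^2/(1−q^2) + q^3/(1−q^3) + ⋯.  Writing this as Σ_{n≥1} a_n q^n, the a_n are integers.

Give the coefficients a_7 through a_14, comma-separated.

d|7:{7,1}  Σf=1+1=2
n=8: 8·1 4·2 2·4 1·8  f→[1+1+1+1]=4
d|9:{9,3,1}  Σf=1+1+1=3
d|10:{1,2,5,10}  Σf=1+1+1+1=4
n=11: 1·11 11·1  f→[1+1]=2
n=12: 12·1 6·2 4·3 3·4 2·6 1·12  f→[1+1+1+1+1+1]=6
[q^13] f(13)=1,f(1)=1 ⇒ 2
q^14  k|14↦f(k): 1:1 2:1 7:1 14:1  a_14=4

2, 4, 3, 4, 2, 6, 2, 4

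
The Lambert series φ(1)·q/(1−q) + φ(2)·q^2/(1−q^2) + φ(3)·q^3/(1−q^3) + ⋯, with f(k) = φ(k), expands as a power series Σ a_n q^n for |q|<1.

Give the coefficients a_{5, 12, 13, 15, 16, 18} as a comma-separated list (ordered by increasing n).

[q^5] φ(1)=1,φ(5)=4 ⇒ 5
[q^12] φ(1)=1,φ(2)=1,φ(3)=2,φ(4)=2,φ(6)=2,φ(12)=4 ⇒ 12
n=13: 13·1 1·13  φ→[12+1]=13
q^15  k|15↦φ(k): 1:1 3:2 5:4 15:8  a_15=15
n=16: 16·1 8·2 4·4 2·8 1·16  φ→[8+4+2+1+1]=16
n=18: 1·18 2·9 3·6 6·3 9·2 18·1  φ→[1+1+2+2+6+6]=18

5, 12, 13, 15, 16, 18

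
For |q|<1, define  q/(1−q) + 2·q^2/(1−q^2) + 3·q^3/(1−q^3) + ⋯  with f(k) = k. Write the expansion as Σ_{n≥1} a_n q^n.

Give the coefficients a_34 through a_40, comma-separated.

54, 48, 91, 38, 60, 56, 90

q^34  k|34↦f(k): 34:34 17:17 2:2 1:1  a_34=54
[q^35] f(1)=1,f(5)=5,f(7)=7,f(35)=35 ⇒ 48
d|36:{36,18,12,9,6,4,3,2,1}  Σf=36+18+12+9+6+4+3+2+1=91
n=37: 1·37 37·1  f→[1+37]=38
q^38  k|38↦f(k): 1:1 2:2 19:19 38:38  a_38=60
[q^39] f(39)=39,f(13)=13,f(3)=3,f(1)=1 ⇒ 56
q^40  k|40↦f(k): 40:40 20:20 10:10 8:8 5:5 4:4 2:2 1:1  a_40=90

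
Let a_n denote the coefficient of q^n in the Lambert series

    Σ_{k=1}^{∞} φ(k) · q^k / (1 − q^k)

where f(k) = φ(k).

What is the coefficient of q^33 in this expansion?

[q^33] φ(33)=20,φ(11)=10,φ(3)=2,φ(1)=1 ⇒ 33

a_33 = 33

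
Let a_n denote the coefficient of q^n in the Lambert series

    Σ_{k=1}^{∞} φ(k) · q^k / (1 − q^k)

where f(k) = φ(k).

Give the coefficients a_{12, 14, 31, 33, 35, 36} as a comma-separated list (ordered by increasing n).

d|12:{1,2,3,4,6,12}  Σφ=1+1+2+2+2+4=12
[q^14] φ(14)=6,φ(7)=6,φ(2)=1,φ(1)=1 ⇒ 14
[q^31] φ(31)=30,φ(1)=1 ⇒ 31
[q^33] φ(33)=20,φ(11)=10,φ(3)=2,φ(1)=1 ⇒ 33
q^35  k|35↦φ(k): 1:1 5:4 7:6 35:24  a_35=35
d|36:{1,2,3,4,6,9,12,18,36}  Σφ=1+1+2+2+2+6+4+6+12=36

12, 14, 31, 33, 35, 36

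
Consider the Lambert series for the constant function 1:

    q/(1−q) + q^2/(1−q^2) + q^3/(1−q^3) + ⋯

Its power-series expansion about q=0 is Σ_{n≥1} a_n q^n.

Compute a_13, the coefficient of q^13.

n=13: 13·1 1·13  f→[1+1]=2

a_13 = 2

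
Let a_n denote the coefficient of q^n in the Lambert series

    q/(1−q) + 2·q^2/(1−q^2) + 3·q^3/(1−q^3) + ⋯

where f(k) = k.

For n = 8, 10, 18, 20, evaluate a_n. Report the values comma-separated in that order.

[q^8] f(8)=8,f(4)=4,f(2)=2,f(1)=1 ⇒ 15
n=10: 1·10 2·5 5·2 10·1  f→[1+2+5+10]=18
q^18  k|18↦f(k): 18:18 9:9 6:6 3:3 2:2 1:1  a_18=39
n=20: 20·1 10·2 5·4 4·5 2·10 1·20  f→[20+10+5+4+2+1]=42

15, 18, 39, 42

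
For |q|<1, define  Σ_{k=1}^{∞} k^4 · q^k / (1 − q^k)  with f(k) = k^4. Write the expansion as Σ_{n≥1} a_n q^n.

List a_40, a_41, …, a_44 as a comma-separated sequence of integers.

d|40:{40,20,10,8,5,4,2,1}  Σf=2560000+160000+10000+4096+625+256+16+1=2734994
[q^41] f(1)=1,f(41)=2825761 ⇒ 2825762
n=42: 1·42 2·21 3·14 6·7 7·6 14·3 21·2 42·1  f→[1+16+81+1296+2401+38416+194481+3111696]=3348388
n=43: 43·1 1·43  f→[3418801+1]=3418802
q^44  k|44↦f(k): 44:3748096 22:234256 11:14641 4:256 2:16 1:1  a_44=3997266

2734994, 2825762, 3348388, 3418802, 3997266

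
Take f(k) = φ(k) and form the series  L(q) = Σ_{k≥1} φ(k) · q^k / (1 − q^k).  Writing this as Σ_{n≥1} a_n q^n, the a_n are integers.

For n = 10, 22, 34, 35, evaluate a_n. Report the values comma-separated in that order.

d|10:{10,5,2,1}  Σφ=4+4+1+1=10
n=22: 1·22 2·11 11·2 22·1  φ→[1+1+10+10]=22
d|34:{34,17,2,1}  Σφ=16+16+1+1=34
d|35:{1,5,7,35}  Σφ=1+4+6+24=35

10, 22, 34, 35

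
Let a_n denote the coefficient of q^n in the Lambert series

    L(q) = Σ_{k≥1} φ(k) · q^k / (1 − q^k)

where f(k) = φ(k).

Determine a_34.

[q^34] φ(1)=1,φ(2)=1,φ(17)=16,φ(34)=16 ⇒ 34

a_34 = 34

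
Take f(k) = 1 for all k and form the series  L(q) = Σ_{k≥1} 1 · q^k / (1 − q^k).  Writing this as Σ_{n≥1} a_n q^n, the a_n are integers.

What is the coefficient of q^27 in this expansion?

a_27 = 4

n=27: 27·1 9·3 3·9 1·27  f→[1+1+1+1]=4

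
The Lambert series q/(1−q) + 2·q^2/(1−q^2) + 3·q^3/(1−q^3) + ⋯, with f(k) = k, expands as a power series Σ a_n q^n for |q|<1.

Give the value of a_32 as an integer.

a_32 = 63

q^32  k|32↦f(k): 32:32 16:16 8:8 4:4 2:2 1:1  a_32=63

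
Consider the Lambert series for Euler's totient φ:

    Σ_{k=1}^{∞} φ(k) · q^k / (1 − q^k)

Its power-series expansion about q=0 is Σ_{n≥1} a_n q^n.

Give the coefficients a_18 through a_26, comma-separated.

[q^18] φ(1)=1,φ(2)=1,φ(3)=2,φ(6)=2,φ(9)=6,φ(18)=6 ⇒ 18
n=19: 1·19 19·1  φ→[1+18]=19
n=20: 1·20 2·10 4·5 5·4 10·2 20·1  φ→[1+1+2+4+4+8]=20
q^21  k|21↦φ(k): 21:12 7:6 3:2 1:1  a_21=21
q^22  k|22↦φ(k): 22:10 11:10 2:1 1:1  a_22=22
d|23:{1,23}  Σφ=1+22=23
q^24  k|24↦φ(k): 1:1 2:1 3:2 4:2 6:2 8:4 12:4 24:8  a_24=24
d|25:{25,5,1}  Σφ=20+4+1=25
d|26:{26,13,2,1}  Σφ=12+12+1+1=26

18, 19, 20, 21, 22, 23, 24, 25, 26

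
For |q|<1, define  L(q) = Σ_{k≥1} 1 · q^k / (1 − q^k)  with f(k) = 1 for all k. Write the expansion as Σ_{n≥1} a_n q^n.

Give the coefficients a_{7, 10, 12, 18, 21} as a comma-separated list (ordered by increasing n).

2, 4, 6, 6, 4

n=7: 7·1 1·7  f→[1+1]=2
q^10  k|10↦f(k): 10:1 5:1 2:1 1:1  a_10=4
n=12: 12·1 6·2 4·3 3·4 2·6 1·12  f→[1+1+1+1+1+1]=6
n=18: 18·1 9·2 6·3 3·6 2·9 1·18  f→[1+1+1+1+1+1]=6
d|21:{21,7,3,1}  Σf=1+1+1+1=4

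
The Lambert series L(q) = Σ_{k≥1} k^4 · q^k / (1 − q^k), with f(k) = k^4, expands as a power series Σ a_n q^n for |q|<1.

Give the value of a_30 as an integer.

a_30 = 872644

d|30:{30,15,10,6,5,3,2,1}  Σf=810000+50625+10000+1296+625+81+16+1=872644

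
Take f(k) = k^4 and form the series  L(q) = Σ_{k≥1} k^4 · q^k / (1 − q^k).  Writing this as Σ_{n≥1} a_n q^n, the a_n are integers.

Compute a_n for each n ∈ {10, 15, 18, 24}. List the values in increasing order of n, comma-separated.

10642, 51332, 112931, 358258

[q^10] f(10)=10000,f(5)=625,f(2)=16,f(1)=1 ⇒ 10642
d|15:{1,3,5,15}  Σf=1+81+625+50625=51332
[q^18] f(1)=1,f(2)=16,f(3)=81,f(6)=1296,f(9)=6561,f(18)=104976 ⇒ 112931
n=24: 1·24 2·12 3·8 4·6 6·4 8·3 12·2 24·1  f→[1+16+81+256+1296+4096+20736+331776]=358258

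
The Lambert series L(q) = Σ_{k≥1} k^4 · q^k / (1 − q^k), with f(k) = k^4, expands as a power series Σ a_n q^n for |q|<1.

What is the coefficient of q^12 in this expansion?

a_12 = 22386

[q^12] f(1)=1,f(2)=16,f(3)=81,f(4)=256,f(6)=1296,f(12)=20736 ⇒ 22386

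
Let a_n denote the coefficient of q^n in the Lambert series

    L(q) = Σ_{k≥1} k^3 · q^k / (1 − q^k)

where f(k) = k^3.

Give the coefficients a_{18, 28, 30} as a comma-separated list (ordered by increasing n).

6813, 25112, 31752

[q^18] f(1)=1,f(2)=8,f(3)=27,f(6)=216,f(9)=729,f(18)=5832 ⇒ 6813
[q^28] f(1)=1,f(2)=8,f(4)=64,f(7)=343,f(14)=2744,f(28)=21952 ⇒ 25112
n=30: 30·1 15·2 10·3 6·5 5·6 3·10 2·15 1·30  f→[27000+3375+1000+216+125+27+8+1]=31752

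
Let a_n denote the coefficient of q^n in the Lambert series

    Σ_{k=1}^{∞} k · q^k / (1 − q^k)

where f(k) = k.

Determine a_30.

a_30 = 72

[q^30] f(1)=1,f(2)=2,f(3)=3,f(5)=5,f(6)=6,f(10)=10,f(15)=15,f(30)=30 ⇒ 72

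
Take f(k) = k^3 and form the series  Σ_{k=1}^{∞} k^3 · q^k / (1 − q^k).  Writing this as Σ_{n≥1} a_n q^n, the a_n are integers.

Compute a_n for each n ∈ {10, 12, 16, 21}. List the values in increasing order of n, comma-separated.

[q^10] f(1)=1,f(2)=8,f(5)=125,f(10)=1000 ⇒ 1134
n=12: 1·12 2·6 3·4 4·3 6·2 12·1  f→[1+8+27+64+216+1728]=2044
[q^16] f(16)=4096,f(8)=512,f(4)=64,f(2)=8,f(1)=1 ⇒ 4681
[q^21] f(21)=9261,f(7)=343,f(3)=27,f(1)=1 ⇒ 9632

1134, 2044, 4681, 9632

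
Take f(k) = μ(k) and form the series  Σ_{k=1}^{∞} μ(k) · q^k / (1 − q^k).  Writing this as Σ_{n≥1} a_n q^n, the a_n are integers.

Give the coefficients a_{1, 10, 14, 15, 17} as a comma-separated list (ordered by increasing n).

1, 0, 0, 0, 0

q^1  k|1↦μ(k): 1:1  a_1=1
d|10:{1,2,5,10}  Σμ=1+(-1)+(-1)+1=0
q^14  k|14↦μ(k): 14:1 7:-1 2:-1 1:1  a_14=0
q^15  k|15↦μ(k): 15:1 5:-1 3:-1 1:1  a_15=0
[q^17] μ(17)=-1,μ(1)=1 ⇒ 0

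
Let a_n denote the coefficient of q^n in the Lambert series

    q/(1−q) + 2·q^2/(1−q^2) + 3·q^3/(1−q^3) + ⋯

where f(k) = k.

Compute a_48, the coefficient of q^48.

a_48 = 124

d|48:{1,2,3,4,6,8,12,16,24,48}  Σf=1+2+3+4+6+8+12+16+24+48=124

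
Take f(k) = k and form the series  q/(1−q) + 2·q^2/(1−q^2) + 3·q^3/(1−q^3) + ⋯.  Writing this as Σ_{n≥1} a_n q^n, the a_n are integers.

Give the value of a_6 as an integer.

a_6 = 12

[q^6] f(6)=6,f(3)=3,f(2)=2,f(1)=1 ⇒ 12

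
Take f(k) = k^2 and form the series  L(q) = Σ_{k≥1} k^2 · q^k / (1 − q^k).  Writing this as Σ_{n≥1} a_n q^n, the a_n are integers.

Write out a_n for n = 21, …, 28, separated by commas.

500, 610, 530, 850, 651, 850, 820, 1050

n=21: 1·21 3·7 7·3 21·1  f→[1+9+49+441]=500
q^22  k|22↦f(k): 1:1 2:4 11:121 22:484  a_22=610
n=23: 23·1 1·23  f→[529+1]=530
n=24: 1·24 2·12 3·8 4·6 6·4 8·3 12·2 24·1  f→[1+4+9+16+36+64+144+576]=850
[q^25] f(1)=1,f(5)=25,f(25)=625 ⇒ 651
q^26  k|26↦f(k): 1:1 2:4 13:169 26:676  a_26=850
n=27: 27·1 9·3 3·9 1·27  f→[729+81+9+1]=820
[q^28] f(1)=1,f(2)=4,f(4)=16,f(7)=49,f(14)=196,f(28)=784 ⇒ 1050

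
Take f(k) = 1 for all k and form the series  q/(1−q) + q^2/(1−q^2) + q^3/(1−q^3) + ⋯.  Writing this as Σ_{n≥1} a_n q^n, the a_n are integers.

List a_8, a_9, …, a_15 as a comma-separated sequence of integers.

n=8: 8·1 4·2 2·4 1·8  f→[1+1+1+1]=4
q^9  k|9↦f(k): 1:1 3:1 9:1  a_9=3
d|10:{1,2,5,10}  Σf=1+1+1+1=4
d|11:{11,1}  Σf=1+1=2
n=12: 1·12 2·6 3·4 4·3 6·2 12·1  f→[1+1+1+1+1+1]=6
q^13  k|13↦f(k): 13:1 1:1  a_13=2
n=14: 1·14 2·7 7·2 14·1  f→[1+1+1+1]=4
q^15  k|15↦f(k): 15:1 5:1 3:1 1:1  a_15=4

4, 3, 4, 2, 6, 2, 4, 4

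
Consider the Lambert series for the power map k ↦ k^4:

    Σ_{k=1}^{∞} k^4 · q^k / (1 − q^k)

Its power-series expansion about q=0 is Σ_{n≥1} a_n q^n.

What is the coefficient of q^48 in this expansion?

[q^48] f(1)=1,f(2)=16,f(3)=81,f(4)=256,f(6)=1296,f(8)=4096,f(12)=20736,f(16)=65536,f(24)=331776,f(48)=5308416 ⇒ 5732210

a_48 = 5732210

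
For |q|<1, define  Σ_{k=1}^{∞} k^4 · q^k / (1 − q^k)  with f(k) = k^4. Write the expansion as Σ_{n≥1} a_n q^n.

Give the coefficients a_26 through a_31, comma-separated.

485554, 538084, 655746, 707282, 872644, 923522

[q^26] f(1)=1,f(2)=16,f(13)=28561,f(26)=456976 ⇒ 485554
[q^27] f(27)=531441,f(9)=6561,f(3)=81,f(1)=1 ⇒ 538084
q^28  k|28↦f(k): 1:1 2:16 4:256 7:2401 14:38416 28:614656  a_28=655746
n=29: 1·29 29·1  f→[1+707281]=707282
d|30:{1,2,3,5,6,10,15,30}  Σf=1+16+81+625+1296+10000+50625+810000=872644
[q^31] f(31)=923521,f(1)=1 ⇒ 923522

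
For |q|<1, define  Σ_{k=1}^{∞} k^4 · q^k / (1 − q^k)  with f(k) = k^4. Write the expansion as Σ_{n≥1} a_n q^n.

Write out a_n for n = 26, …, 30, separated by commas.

485554, 538084, 655746, 707282, 872644

d|26:{1,2,13,26}  Σf=1+16+28561+456976=485554
d|27:{27,9,3,1}  Σf=531441+6561+81+1=538084
n=28: 28·1 14·2 7·4 4·7 2·14 1·28  f→[614656+38416+2401+256+16+1]=655746
q^29  k|29↦f(k): 1:1 29:707281  a_29=707282
n=30: 1·30 2·15 3·10 5·6 6·5 10·3 15·2 30·1  f→[1+16+81+625+1296+10000+50625+810000]=872644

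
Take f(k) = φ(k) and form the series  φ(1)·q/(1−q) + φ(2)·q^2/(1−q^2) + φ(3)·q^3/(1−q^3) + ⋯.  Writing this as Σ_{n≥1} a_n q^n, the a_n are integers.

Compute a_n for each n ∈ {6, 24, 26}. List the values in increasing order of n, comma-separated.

[q^6] φ(1)=1,φ(2)=1,φ(3)=2,φ(6)=2 ⇒ 6
d|24:{24,12,8,6,4,3,2,1}  Σφ=8+4+4+2+2+2+1+1=24
[q^26] φ(26)=12,φ(13)=12,φ(2)=1,φ(1)=1 ⇒ 26

6, 24, 26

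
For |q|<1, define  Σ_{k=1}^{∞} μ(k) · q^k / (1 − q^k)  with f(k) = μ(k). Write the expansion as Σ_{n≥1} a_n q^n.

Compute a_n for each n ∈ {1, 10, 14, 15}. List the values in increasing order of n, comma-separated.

d|1:{1}  Σμ=1=1
q^10  k|10↦μ(k): 1:1 2:-1 5:-1 10:1  a_10=0
q^14  k|14↦μ(k): 1:1 2:-1 7:-1 14:1  a_14=0
n=15: 1·15 3·5 5·3 15·1  μ→[1+(-1)+(-1)+1]=0

1, 0, 0, 0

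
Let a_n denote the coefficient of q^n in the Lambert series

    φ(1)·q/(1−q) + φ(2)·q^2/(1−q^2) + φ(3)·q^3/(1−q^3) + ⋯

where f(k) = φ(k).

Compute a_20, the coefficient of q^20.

[q^20] φ(1)=1,φ(2)=1,φ(4)=2,φ(5)=4,φ(10)=4,φ(20)=8 ⇒ 20

a_20 = 20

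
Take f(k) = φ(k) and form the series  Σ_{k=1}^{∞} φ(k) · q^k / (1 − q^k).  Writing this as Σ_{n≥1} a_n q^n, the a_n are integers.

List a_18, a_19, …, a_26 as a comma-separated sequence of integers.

d|18:{1,2,3,6,9,18}  Σφ=1+1+2+2+6+6=18
q^19  k|19↦φ(k): 1:1 19:18  a_19=19
n=20: 1·20 2·10 4·5 5·4 10·2 20·1  φ→[1+1+2+4+4+8]=20
d|21:{1,3,7,21}  Σφ=1+2+6+12=21
d|22:{22,11,2,1}  Σφ=10+10+1+1=22
d|23:{1,23}  Σφ=1+22=23
d|24:{1,2,3,4,6,8,12,24}  Σφ=1+1+2+2+2+4+4+8=24
d|25:{1,5,25}  Σφ=1+4+20=25
[q^26] φ(1)=1,φ(2)=1,φ(13)=12,φ(26)=12 ⇒ 26

18, 19, 20, 21, 22, 23, 24, 25, 26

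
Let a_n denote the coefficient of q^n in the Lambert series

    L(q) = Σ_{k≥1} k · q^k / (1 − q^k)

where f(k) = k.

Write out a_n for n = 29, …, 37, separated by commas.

30, 72, 32, 63, 48, 54, 48, 91, 38

n=29: 29·1 1·29  f→[29+1]=30
n=30: 1·30 2·15 3·10 5·6 6·5 10·3 15·2 30·1  f→[1+2+3+5+6+10+15+30]=72
d|31:{1,31}  Σf=1+31=32
n=32: 32·1 16·2 8·4 4·8 2·16 1·32  f→[32+16+8+4+2+1]=63
d|33:{1,3,11,33}  Σf=1+3+11+33=48
[q^34] f(34)=34,f(17)=17,f(2)=2,f(1)=1 ⇒ 54
q^35  k|35↦f(k): 1:1 5:5 7:7 35:35  a_35=48
[q^36] f(1)=1,f(2)=2,f(3)=3,f(4)=4,f(6)=6,f(9)=9,f(12)=12,f(18)=18,f(36)=36 ⇒ 91
n=37: 1·37 37·1  f→[1+37]=38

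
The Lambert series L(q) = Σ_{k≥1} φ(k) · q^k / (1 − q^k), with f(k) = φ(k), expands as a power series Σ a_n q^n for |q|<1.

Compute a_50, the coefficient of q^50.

n=50: 50·1 25·2 10·5 5·10 2·25 1·50  φ→[20+20+4+4+1+1]=50

a_50 = 50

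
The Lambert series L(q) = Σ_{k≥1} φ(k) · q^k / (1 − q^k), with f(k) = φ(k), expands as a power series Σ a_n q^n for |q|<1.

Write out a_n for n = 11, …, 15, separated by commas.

d|11:{11,1}  Σφ=10+1=11
n=12: 1·12 2·6 3·4 4·3 6·2 12·1  φ→[1+1+2+2+2+4]=12
d|13:{13,1}  Σφ=12+1=13
d|14:{1,2,7,14}  Σφ=1+1+6+6=14
q^15  k|15↦φ(k): 15:8 5:4 3:2 1:1  a_15=15

11, 12, 13, 14, 15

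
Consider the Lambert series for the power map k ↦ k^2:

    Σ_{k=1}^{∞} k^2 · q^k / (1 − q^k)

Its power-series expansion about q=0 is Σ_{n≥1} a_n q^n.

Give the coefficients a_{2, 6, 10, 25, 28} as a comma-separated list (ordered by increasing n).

5, 50, 130, 651, 1050

d|2:{2,1}  Σf=4+1=5
n=6: 6·1 3·2 2·3 1·6  f→[36+9+4+1]=50
d|10:{1,2,5,10}  Σf=1+4+25+100=130
n=25: 25·1 5·5 1·25  f→[625+25+1]=651
d|28:{1,2,4,7,14,28}  Σf=1+4+16+49+196+784=1050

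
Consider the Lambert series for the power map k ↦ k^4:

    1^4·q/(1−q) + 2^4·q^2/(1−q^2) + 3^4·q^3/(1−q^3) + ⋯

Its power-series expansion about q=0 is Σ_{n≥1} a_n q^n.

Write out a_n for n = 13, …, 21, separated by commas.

28562, 40834, 51332, 69905, 83522, 112931, 130322, 170898, 196964

n=13: 13·1 1·13  f→[28561+1]=28562
n=14: 14·1 7·2 2·7 1·14  f→[38416+2401+16+1]=40834
[q^15] f(1)=1,f(3)=81,f(5)=625,f(15)=50625 ⇒ 51332
d|16:{16,8,4,2,1}  Σf=65536+4096+256+16+1=69905
n=17: 1·17 17·1  f→[1+83521]=83522
n=18: 1·18 2·9 3·6 6·3 9·2 18·1  f→[1+16+81+1296+6561+104976]=112931
[q^19] f(1)=1,f(19)=130321 ⇒ 130322
[q^20] f(20)=160000,f(10)=10000,f(5)=625,f(4)=256,f(2)=16,f(1)=1 ⇒ 170898
d|21:{21,7,3,1}  Σf=194481+2401+81+1=196964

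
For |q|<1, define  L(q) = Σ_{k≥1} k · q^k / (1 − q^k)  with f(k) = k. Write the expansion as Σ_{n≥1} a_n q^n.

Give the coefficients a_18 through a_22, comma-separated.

39, 20, 42, 32, 36

q^18  k|18↦f(k): 18:18 9:9 6:6 3:3 2:2 1:1  a_18=39
[q^19] f(1)=1,f(19)=19 ⇒ 20
[q^20] f(1)=1,f(2)=2,f(4)=4,f(5)=5,f(10)=10,f(20)=20 ⇒ 42
[q^21] f(21)=21,f(7)=7,f(3)=3,f(1)=1 ⇒ 32
n=22: 1·22 2·11 11·2 22·1  f→[1+2+11+22]=36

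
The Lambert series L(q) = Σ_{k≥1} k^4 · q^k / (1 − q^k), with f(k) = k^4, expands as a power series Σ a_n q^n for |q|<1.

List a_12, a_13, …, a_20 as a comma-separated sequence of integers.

22386, 28562, 40834, 51332, 69905, 83522, 112931, 130322, 170898

n=12: 1·12 2·6 3·4 4·3 6·2 12·1  f→[1+16+81+256+1296+20736]=22386
n=13: 1·13 13·1  f→[1+28561]=28562
n=14: 14·1 7·2 2·7 1·14  f→[38416+2401+16+1]=40834
q^15  k|15↦f(k): 15:50625 5:625 3:81 1:1  a_15=51332
q^16  k|16↦f(k): 1:1 2:16 4:256 8:4096 16:65536  a_16=69905
q^17  k|17↦f(k): 1:1 17:83521  a_17=83522
[q^18] f(18)=104976,f(9)=6561,f(6)=1296,f(3)=81,f(2)=16,f(1)=1 ⇒ 112931
[q^19] f(19)=130321,f(1)=1 ⇒ 130322
d|20:{1,2,4,5,10,20}  Σf=1+16+256+625+10000+160000=170898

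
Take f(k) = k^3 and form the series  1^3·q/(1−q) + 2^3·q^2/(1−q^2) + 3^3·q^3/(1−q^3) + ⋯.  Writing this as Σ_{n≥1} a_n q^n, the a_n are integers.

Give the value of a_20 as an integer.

d|20:{20,10,5,4,2,1}  Σf=8000+1000+125+64+8+1=9198

a_20 = 9198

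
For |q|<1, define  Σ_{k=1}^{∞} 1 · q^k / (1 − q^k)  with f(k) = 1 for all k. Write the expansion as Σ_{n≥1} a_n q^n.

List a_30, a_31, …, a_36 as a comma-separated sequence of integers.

d|30:{30,15,10,6,5,3,2,1}  Σf=1+1+1+1+1+1+1+1=8
q^31  k|31↦f(k): 1:1 31:1  a_31=2
n=32: 32·1 16·2 8·4 4·8 2·16 1·32  f→[1+1+1+1+1+1]=6
d|33:{33,11,3,1}  Σf=1+1+1+1=4
[q^34] f(1)=1,f(2)=1,f(17)=1,f(34)=1 ⇒ 4
n=35: 35·1 7·5 5·7 1·35  f→[1+1+1+1]=4
n=36: 36·1 18·2 12·3 9·4 6·6 4·9 3·12 2·18 1·36  f→[1+1+1+1+1+1+1+1+1]=9

8, 2, 6, 4, 4, 4, 9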